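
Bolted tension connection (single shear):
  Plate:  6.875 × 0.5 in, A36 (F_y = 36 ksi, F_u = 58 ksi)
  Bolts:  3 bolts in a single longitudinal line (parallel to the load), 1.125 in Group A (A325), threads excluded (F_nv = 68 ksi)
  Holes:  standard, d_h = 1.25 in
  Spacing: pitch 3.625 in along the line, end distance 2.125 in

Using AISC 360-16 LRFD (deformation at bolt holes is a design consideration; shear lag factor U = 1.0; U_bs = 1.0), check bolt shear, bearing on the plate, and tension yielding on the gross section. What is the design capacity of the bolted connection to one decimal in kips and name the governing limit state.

Bolt shear: A_b = π(1.125)²/4 = 0.99402 in². φR_n = 0.75 × 68 × 0.99402 × 3 × 1 = 152.1 kips.
Bearing (0.5 in plate, F_u = 58 ksi): end bolts L_c = 2.125 − 1.25/2 = 1.5, R_n = min(1.2×1.5×0.5×58, 2.4×1.125×0.5×58) = 52.2 kips/bolt; interior L_c = 3.625 − 1.25 = 2.375, R_n = 78.3 kips/bolt. φR_n = 0.75 × (1×52.2 + 2×78.3) = 156.6 kips.
Tension yield (gross): A_g = 6.875×0.5 = 3.4375 in². φR_n = 0.90 × 36 × 3.4375 = 111.4 kips.
Governing: min(152.1, 156.6, 111.4) = 111.4 kips → gross-section yield.

111.4 kips (gross-section yield governs)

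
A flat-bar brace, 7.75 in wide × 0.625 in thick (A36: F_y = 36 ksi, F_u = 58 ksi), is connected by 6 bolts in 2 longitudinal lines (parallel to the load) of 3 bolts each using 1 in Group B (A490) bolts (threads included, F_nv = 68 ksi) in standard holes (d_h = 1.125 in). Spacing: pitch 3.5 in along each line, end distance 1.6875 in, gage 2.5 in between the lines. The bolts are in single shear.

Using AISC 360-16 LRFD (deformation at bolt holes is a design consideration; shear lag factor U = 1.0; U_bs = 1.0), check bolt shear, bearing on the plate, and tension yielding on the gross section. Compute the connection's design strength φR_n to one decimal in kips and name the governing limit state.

Bolt shear: A_b = π(1)²/4 = 0.7854 in². φR_n = 0.75 × 68 × 0.7854 × 6 × 1 = 240.3 kips.
Bearing (0.625 in plate, F_u = 58 ksi): end bolts L_c = 1.6875 − 1.125/2 = 1.125, R_n = min(1.2×1.125×0.625×58, 2.4×1×0.625×58) = 48.938 kips/bolt; interior L_c = 3.5 − 1.125 = 2.375, R_n = 87 kips/bolt. φR_n = 0.75 × (2×48.938 + 4×87) = 334.4 kips.
Tension yield (gross): A_g = 7.75×0.625 = 4.8438 in². φR_n = 0.90 × 36 × 4.8438 = 156.9 kips.
Governing: min(240.3, 334.4, 156.9) = 156.9 kips → gross-section yield.

156.9 kips (gross-section yield governs)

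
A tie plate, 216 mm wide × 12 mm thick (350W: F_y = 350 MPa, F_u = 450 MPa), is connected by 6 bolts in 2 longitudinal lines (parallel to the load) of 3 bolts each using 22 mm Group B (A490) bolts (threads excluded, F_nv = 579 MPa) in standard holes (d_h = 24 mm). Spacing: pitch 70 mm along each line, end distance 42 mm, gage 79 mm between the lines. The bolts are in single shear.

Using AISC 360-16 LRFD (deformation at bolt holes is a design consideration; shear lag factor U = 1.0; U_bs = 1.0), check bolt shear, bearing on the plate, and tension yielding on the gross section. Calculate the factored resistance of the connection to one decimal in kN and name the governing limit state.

Bolt shear: A_b = π(22)²/4 = 380.13 mm². φR_n = 0.75 × 579 × 380.13 × 6 × 1 = 990.4 kN.
Bearing (12 mm plate, F_u = 450 MPa): end bolts L_c = 42 − 24/2 = 30, R_n = min(1.2×30×12×450, 2.4×22×12×450) = 194.4 kN/bolt; interior L_c = 70 − 24 = 46, R_n = 285.12 kN/bolt. φR_n = 0.75 × (2×194.4 + 4×285.12) = 1147.0 kN.
Tension yield (gross): A_g = 216×12 = 2592 mm². φR_n = 0.90 × 350 × 2592 = 816.5 kN.
Governing: min(990.4, 1147.0, 816.5) = 816.5 kN → gross-section yield.

816.5 kN (gross-section yield governs)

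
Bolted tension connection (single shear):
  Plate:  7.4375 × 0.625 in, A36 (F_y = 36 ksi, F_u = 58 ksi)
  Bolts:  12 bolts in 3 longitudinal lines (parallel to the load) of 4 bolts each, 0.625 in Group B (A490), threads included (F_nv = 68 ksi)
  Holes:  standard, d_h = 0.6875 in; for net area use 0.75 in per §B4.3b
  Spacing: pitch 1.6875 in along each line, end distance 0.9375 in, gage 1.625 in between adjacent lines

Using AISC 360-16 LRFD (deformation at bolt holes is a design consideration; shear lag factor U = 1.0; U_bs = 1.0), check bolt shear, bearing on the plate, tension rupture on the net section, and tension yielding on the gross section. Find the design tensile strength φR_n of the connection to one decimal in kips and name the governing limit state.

Bolt shear: A_b = π(0.625)²/4 = 0.3068 in². φR_n = 0.75 × 68 × 0.3068 × 12 × 1 = 187.8 kips.
Bearing (0.625 in plate, F_u = 58 ksi): end bolts L_c = 0.9375 − 0.6875/2 = 0.59375, R_n = min(1.2×0.59375×0.625×58, 2.4×0.625×0.625×58) = 25.828 kips/bolt; interior L_c = 1.6875 − 0.6875 = 1, R_n = 43.5 kips/bolt. φR_n = 0.75 × (3×25.828 + 9×43.5) = 351.7 kips.
Tension rupture (net): A_n = (7.4375 − 3×0.75)×0.625 = 3.2422 in² (U = 1.0, A_e = A_n). φR_n = 0.75 × 58 × 3.2422 = 141.0 kips.
Tension yield (gross): A_g = 7.4375×0.625 = 4.6484 in². φR_n = 0.90 × 36 × 4.6484 = 150.6 kips.
Governing: min(187.8, 351.7, 141.0, 150.6) = 141.0 kips → net-section rupture.

141.0 kips (net-section rupture governs)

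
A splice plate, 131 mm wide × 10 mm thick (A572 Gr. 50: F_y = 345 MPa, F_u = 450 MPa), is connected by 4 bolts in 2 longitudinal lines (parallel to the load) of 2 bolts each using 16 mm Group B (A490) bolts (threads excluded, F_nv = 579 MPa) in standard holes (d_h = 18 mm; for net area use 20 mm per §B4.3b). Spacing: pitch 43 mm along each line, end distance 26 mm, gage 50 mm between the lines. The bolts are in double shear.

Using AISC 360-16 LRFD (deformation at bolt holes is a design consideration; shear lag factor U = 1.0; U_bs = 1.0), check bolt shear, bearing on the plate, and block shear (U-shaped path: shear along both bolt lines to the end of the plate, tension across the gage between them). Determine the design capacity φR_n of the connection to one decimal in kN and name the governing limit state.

Bolt shear: A_b = π(16)²/4 = 201.06 mm². φR_n = 0.75 × 579 × 201.06 × 4 × 2 = 698.5 kN.
Bearing (10 mm plate, F_u = 450 MPa): end bolts L_c = 26 − 18/2 = 17, R_n = min(1.2×17×10×450, 2.4×16×10×450) = 91.8 kN/bolt; interior L_c = 43 − 18 = 25, R_n = 135 kN/bolt. φR_n = 0.75 × (2×91.8 + 2×135) = 340.2 kN.
Block shear: shear path 2×[26+1×43] = 2×69 mm, A_gv = 1380, A_nv = 2×(69 − 1.5×20)×10 = 780 mm²; tension across gage: (50 − 1×20)×10 = 300 mm². R_n = min(0.6×450×780, 0.6×345×1380) + 1.0×450×300 = min(210.6, 285.66) + 135 = 345.6 kN. φR_n = 0.75 × 345.6 = 259.2 kN.
Governing: min(698.5, 340.2, 259.2) = 259.2 kN → block shear.

259.2 kN (block shear governs)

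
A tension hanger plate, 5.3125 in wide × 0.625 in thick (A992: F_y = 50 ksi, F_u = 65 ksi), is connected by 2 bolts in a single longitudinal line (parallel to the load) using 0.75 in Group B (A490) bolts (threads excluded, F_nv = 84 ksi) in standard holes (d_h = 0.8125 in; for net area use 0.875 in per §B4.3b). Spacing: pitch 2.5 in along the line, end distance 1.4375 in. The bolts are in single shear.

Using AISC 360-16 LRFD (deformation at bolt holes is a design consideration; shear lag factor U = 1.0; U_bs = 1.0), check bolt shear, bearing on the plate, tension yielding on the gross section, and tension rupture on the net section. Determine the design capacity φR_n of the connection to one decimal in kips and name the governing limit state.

Bolt shear: A_b = π(0.75)²/4 = 0.44179 in². φR_n = 0.75 × 84 × 0.44179 × 2 × 1 = 55.7 kips.
Bearing (0.625 in plate, F_u = 65 ksi): end bolts L_c = 1.4375 − 0.8125/2 = 1.03125, R_n = min(1.2×1.03125×0.625×65, 2.4×0.75×0.625×65) = 50.273 kips/bolt; interior L_c = 2.5 − 0.8125 = 1.6875, R_n = 73.125 kips/bolt. φR_n = 0.75 × (1×50.273 + 1×73.125) = 92.5 kips.
Tension yield (gross): A_g = 5.3125×0.625 = 3.3203 in². φR_n = 0.90 × 50 × 3.3203 = 149.4 kips.
Tension rupture (net): A_n = (5.3125 − 1×0.875)×0.625 = 2.7734 in² (U = 1.0, A_e = A_n). φR_n = 0.75 × 65 × 2.7734 = 135.2 kips.
Governing: min(55.7, 92.5, 149.4, 135.2) = 55.7 kips → bolt shear.

55.7 kips (bolt shear governs)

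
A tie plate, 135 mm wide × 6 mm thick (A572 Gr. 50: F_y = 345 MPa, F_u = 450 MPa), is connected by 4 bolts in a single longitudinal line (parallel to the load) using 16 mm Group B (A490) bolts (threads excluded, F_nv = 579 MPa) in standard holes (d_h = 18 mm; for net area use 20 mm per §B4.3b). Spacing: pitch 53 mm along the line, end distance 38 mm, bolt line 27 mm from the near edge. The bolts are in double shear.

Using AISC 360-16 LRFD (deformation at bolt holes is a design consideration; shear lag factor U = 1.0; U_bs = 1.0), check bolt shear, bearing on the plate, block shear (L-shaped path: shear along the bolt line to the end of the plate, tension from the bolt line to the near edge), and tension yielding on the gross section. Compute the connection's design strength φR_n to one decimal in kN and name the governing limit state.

188.7 kN (block shear governs)

Bolt shear: A_b = π(16)²/4 = 201.06 mm². φR_n = 0.75 × 579 × 201.06 × 4 × 2 = 698.5 kN.
Bearing (6 mm plate, F_u = 450 MPa): end bolts L_c = 38 − 18/2 = 29, R_n = min(1.2×29×6×450, 2.4×16×6×450) = 93.96 kN/bolt; interior L_c = 53 − 18 = 35, R_n = 103.68 kN/bolt. φR_n = 0.75 × (1×93.96 + 3×103.68) = 303.8 kN.
Block shear: shear path 1×[38+3×53] = 1×197 mm, A_gv = 1182, A_nv = 1×(197 − 3.5×20)×6 = 762 mm²; tension to near edge: (27 − 0.5×20)×6 = 102 mm². R_n = min(0.6×450×762, 0.6×345×1182) + 1.0×450×102 = min(205.74, 244.67) + 45.9 = 251.64 kN. φR_n = 0.75 × 251.64 = 188.7 kN.
Tension yield (gross): A_g = 135×6 = 810 mm². φR_n = 0.90 × 345 × 810 = 251.5 kN.
Governing: min(698.5, 303.8, 188.7, 251.5) = 188.7 kN → block shear.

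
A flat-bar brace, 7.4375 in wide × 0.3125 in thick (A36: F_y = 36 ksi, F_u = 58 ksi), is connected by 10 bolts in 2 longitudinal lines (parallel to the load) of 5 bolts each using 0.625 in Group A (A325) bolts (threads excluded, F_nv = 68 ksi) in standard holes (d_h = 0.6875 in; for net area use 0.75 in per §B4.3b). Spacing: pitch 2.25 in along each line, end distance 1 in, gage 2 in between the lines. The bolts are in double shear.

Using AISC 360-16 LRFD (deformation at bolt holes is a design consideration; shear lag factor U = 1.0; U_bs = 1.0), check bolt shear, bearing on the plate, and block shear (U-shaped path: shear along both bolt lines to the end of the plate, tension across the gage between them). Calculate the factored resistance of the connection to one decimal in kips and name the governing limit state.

118.2 kips (block shear governs)

Bolt shear: A_b = π(0.625)²/4 = 0.3068 in². φR_n = 0.75 × 68 × 0.3068 × 10 × 2 = 312.9 kips.
Bearing (0.3125 in plate, F_u = 58 ksi): end bolts L_c = 1 − 0.6875/2 = 0.65625, R_n = min(1.2×0.65625×0.3125×58, 2.4×0.625×0.3125×58) = 14.273 kips/bolt; interior L_c = 2.25 − 0.6875 = 1.5625, R_n = 27.188 kips/bolt. φR_n = 0.75 × (2×14.273 + 8×27.188) = 184.5 kips.
Block shear: shear path 2×[1+4×2.25] = 2×10 in, A_gv = 6.25, A_nv = 2×(10 − 4.5×0.75)×0.3125 = 4.1406 in²; tension across gage: (2 − 1×0.75)×0.3125 = 0.39063 in². R_n = min(0.6×58×4.1406, 0.6×36×6.25) + 1.0×58×0.39063 = min(144.09, 135) + 22.657 = 157.66 kips. φR_n = 0.75 × 157.66 = 118.2 kips.
Governing: min(312.9, 184.5, 118.2) = 118.2 kips → block shear.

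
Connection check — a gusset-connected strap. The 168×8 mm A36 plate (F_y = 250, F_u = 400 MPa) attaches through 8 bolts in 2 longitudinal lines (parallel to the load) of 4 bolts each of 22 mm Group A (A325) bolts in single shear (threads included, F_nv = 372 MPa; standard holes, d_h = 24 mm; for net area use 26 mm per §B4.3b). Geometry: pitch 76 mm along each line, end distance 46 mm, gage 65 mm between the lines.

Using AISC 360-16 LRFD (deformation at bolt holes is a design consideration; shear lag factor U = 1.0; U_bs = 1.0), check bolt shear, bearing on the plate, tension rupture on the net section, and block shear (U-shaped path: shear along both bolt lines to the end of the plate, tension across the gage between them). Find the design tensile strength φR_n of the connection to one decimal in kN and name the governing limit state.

Bolt shear: A_b = π(22)²/4 = 380.13 mm². φR_n = 0.75 × 372 × 380.13 × 8 × 1 = 848.5 kN.
Bearing (8 mm plate, F_u = 400 MPa): end bolts L_c = 46 − 24/2 = 34, R_n = min(1.2×34×8×400, 2.4×22×8×400) = 130.56 kN/bolt; interior L_c = 76 − 24 = 52, R_n = 168.96 kN/bolt. φR_n = 0.75 × (2×130.56 + 6×168.96) = 956.2 kN.
Tension rupture (net): A_n = (168 − 2×26)×8 = 928 mm² (U = 1.0, A_e = A_n). φR_n = 0.75 × 400 × 928 = 278.4 kN.
Block shear: shear path 2×[46+3×76] = 2×274 mm, A_gv = 4384, A_nv = 2×(274 − 3.5×26)×8 = 2928 mm²; tension across gage: (65 − 1×26)×8 = 312 mm². R_n = min(0.6×400×2928, 0.6×250×4384) + 1.0×400×312 = min(702.72, 657.6) + 124.8 = 782.4 kN. φR_n = 0.75 × 782.4 = 586.8 kN.
Governing: min(848.5, 956.2, 278.4, 586.8) = 278.4 kN → net-section rupture.

278.4 kN (net-section rupture governs)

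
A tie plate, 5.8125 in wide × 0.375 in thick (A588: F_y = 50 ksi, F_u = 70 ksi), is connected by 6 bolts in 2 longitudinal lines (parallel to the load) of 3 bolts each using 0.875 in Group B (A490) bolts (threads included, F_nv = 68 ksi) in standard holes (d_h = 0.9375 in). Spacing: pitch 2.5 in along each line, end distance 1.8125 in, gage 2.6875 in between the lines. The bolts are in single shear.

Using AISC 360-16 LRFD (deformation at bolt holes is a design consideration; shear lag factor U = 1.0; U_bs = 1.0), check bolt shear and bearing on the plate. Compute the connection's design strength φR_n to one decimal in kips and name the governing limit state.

184.0 kips (bolt shear governs)

Bolt shear: A_b = π(0.875)²/4 = 0.60132 in². φR_n = 0.75 × 68 × 0.60132 × 6 × 1 = 184.0 kips.
Bearing (0.375 in plate, F_u = 70 ksi): end bolts L_c = 1.8125 − 0.9375/2 = 1.34375, R_n = min(1.2×1.34375×0.375×70, 2.4×0.875×0.375×70) = 42.328 kips/bolt; interior L_c = 2.5 − 0.9375 = 1.5625, R_n = 49.219 kips/bolt. φR_n = 0.75 × (2×42.328 + 4×49.219) = 211.1 kips.
Governing: min(184.0, 211.1) = 184.0 kips → bolt shear.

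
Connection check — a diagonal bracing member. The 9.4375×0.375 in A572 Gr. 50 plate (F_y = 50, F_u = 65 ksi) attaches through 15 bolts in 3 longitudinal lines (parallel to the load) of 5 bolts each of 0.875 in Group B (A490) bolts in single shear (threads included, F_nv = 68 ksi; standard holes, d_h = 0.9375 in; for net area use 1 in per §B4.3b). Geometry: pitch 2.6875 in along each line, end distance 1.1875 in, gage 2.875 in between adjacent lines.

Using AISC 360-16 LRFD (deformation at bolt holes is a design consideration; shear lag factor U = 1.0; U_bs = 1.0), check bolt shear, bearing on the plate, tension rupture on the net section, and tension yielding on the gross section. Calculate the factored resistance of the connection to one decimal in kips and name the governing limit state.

Bolt shear: A_b = π(0.875)²/4 = 0.60132 in². φR_n = 0.75 × 68 × 0.60132 × 15 × 1 = 460.0 kips.
Bearing (0.375 in plate, F_u = 65 ksi): end bolts L_c = 1.1875 − 0.9375/2 = 0.71875, R_n = min(1.2×0.71875×0.375×65, 2.4×0.875×0.375×65) = 21.023 kips/bolt; interior L_c = 2.6875 − 0.9375 = 1.75, R_n = 51.188 kips/bolt. φR_n = 0.75 × (3×21.023 + 12×51.188) = 508.0 kips.
Tension rupture (net): A_n = (9.4375 − 3×1)×0.375 = 2.4141 in² (U = 1.0, A_e = A_n). φR_n = 0.75 × 65 × 2.4141 = 117.7 kips.
Tension yield (gross): A_g = 9.4375×0.375 = 3.5391 in². φR_n = 0.90 × 50 × 3.5391 = 159.3 kips.
Governing: min(460.0, 508.0, 117.7, 159.3) = 117.7 kips → net-section rupture.

117.7 kips (net-section rupture governs)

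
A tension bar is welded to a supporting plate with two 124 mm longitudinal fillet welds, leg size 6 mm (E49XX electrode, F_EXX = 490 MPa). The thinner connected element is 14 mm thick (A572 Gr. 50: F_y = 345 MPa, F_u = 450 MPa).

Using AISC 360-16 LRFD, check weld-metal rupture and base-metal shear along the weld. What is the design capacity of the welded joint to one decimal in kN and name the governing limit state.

232.0 kN (weld metal governs)

Weld metal: throat = 0.707×6 = 4.242 mm, L = 2×124 = 248 mm. φR_n = 0.75 × 0.6 × 490 × 4.242 × 248 = 232.0 kN.
Base metal shear (14 mm plate): yield φR_n = 1.0×0.6×345×14×248 = 718.7 kN; rupture φR_n = 0.75×0.6×450×14×248 = 703.1 kN; take 703.1 kN (rupture).
Governing: min(232.0, 703.1) = 232.0 kN → weld metal.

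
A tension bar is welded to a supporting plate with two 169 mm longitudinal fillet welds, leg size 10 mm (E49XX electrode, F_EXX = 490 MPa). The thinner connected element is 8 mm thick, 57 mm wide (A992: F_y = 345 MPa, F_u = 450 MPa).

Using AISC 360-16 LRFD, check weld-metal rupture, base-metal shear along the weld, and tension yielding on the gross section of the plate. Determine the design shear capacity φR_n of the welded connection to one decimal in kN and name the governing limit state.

141.6 kN (gross-section yield governs)

Weld metal: throat = 0.707×10 = 7.07 mm, L = 2×169 = 338 mm. φR_n = 0.75 × 0.6 × 490 × 7.07 × 338 = 526.9 kN.
Base metal shear (8 mm plate): yield φR_n = 1.0×0.6×345×8×338 = 559.7 kN; rupture φR_n = 0.75×0.6×450×8×338 = 547.6 kN; take 547.6 kN (rupture).
Tension yield (gross): A_g = 57×8 = 456 mm². φR_n = 0.90 × 345 × 456 = 141.6 kN.
Governing: min(526.9, 547.6, 141.6) = 141.6 kN → gross-section yield.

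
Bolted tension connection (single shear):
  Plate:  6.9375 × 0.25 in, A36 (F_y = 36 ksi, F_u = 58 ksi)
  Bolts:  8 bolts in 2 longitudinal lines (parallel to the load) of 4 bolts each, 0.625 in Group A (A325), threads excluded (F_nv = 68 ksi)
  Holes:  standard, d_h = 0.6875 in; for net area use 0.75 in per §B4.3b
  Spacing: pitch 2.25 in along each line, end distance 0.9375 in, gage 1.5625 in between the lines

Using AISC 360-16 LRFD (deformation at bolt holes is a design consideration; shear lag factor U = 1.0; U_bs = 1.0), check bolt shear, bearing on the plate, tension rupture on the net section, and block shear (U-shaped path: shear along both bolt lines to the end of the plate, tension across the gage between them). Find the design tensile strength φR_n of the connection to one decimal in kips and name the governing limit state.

59.1 kips (net-section rupture governs)

Bolt shear: A_b = π(0.625)²/4 = 0.3068 in². φR_n = 0.75 × 68 × 0.3068 × 8 × 1 = 125.2 kips.
Bearing (0.25 in plate, F_u = 58 ksi): end bolts L_c = 0.9375 − 0.6875/2 = 0.59375, R_n = min(1.2×0.59375×0.25×58, 2.4×0.625×0.25×58) = 10.331 kips/bolt; interior L_c = 2.25 − 0.6875 = 1.5625, R_n = 21.75 kips/bolt. φR_n = 0.75 × (2×10.331 + 6×21.75) = 113.4 kips.
Tension rupture (net): A_n = (6.9375 − 2×0.75)×0.25 = 1.3594 in² (U = 1.0, A_e = A_n). φR_n = 0.75 × 58 × 1.3594 = 59.1 kips.
Block shear: shear path 2×[0.9375+3×2.25] = 2×7.6875 in, A_gv = 3.8438, A_nv = 2×(7.6875 − 3.5×0.75)×0.25 = 2.5313 in²; tension across gage: (1.5625 − 1×0.75)×0.25 = 0.20313 in². R_n = min(0.6×58×2.5313, 0.6×36×3.8438) + 1.0×58×0.20313 = min(88.089, 83.026) + 11.782 = 94.808 kips. φR_n = 0.75 × 94.808 = 71.1 kips.
Governing: min(125.2, 113.4, 59.1, 71.1) = 59.1 kips → net-section rupture.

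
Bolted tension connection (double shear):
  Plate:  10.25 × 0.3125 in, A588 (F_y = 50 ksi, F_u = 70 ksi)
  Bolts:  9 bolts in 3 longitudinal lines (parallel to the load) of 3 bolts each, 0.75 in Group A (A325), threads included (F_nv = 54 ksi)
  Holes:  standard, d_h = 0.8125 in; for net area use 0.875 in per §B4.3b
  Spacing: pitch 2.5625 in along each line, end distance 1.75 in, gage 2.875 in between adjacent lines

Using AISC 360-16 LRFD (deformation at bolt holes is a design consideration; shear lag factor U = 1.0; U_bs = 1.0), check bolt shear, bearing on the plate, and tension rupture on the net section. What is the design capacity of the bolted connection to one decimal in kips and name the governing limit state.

Bolt shear: A_b = π(0.75)²/4 = 0.44179 in². φR_n = 0.75 × 54 × 0.44179 × 9 × 2 = 322.1 kips.
Bearing (0.3125 in plate, F_u = 70 ksi): end bolts L_c = 1.75 − 0.8125/2 = 1.34375, R_n = min(1.2×1.34375×0.3125×70, 2.4×0.75×0.3125×70) = 35.273 kips/bolt; interior L_c = 2.5625 − 0.8125 = 1.75, R_n = 39.375 kips/bolt. φR_n = 0.75 × (3×35.273 + 6×39.375) = 256.6 kips.
Tension rupture (net): A_n = (10.25 − 3×0.875)×0.3125 = 2.3828 in² (U = 1.0, A_e = A_n). φR_n = 0.75 × 70 × 2.3828 = 125.1 kips.
Governing: min(322.1, 256.6, 125.1) = 125.1 kips → net-section rupture.

125.1 kips (net-section rupture governs)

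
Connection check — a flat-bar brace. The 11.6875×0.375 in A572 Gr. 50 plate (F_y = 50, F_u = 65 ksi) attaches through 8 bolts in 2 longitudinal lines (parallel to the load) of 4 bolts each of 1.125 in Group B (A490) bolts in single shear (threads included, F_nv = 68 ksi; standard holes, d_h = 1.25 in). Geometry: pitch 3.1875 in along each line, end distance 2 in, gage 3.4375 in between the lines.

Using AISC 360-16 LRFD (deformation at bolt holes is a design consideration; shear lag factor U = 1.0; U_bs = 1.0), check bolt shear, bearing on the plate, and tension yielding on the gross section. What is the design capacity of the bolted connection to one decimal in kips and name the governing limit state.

197.2 kips (gross-section yield governs)

Bolt shear: A_b = π(1.125)²/4 = 0.99402 in². φR_n = 0.75 × 68 × 0.99402 × 8 × 1 = 405.6 kips.
Bearing (0.375 in plate, F_u = 65 ksi): end bolts L_c = 2 − 1.25/2 = 1.375, R_n = min(1.2×1.375×0.375×65, 2.4×1.125×0.375×65) = 40.219 kips/bolt; interior L_c = 3.1875 − 1.25 = 1.9375, R_n = 56.672 kips/bolt. φR_n = 0.75 × (2×40.219 + 6×56.672) = 315.4 kips.
Tension yield (gross): A_g = 11.6875×0.375 = 4.3828 in². φR_n = 0.90 × 50 × 4.3828 = 197.2 kips.
Governing: min(405.6, 315.4, 197.2) = 197.2 kips → gross-section yield.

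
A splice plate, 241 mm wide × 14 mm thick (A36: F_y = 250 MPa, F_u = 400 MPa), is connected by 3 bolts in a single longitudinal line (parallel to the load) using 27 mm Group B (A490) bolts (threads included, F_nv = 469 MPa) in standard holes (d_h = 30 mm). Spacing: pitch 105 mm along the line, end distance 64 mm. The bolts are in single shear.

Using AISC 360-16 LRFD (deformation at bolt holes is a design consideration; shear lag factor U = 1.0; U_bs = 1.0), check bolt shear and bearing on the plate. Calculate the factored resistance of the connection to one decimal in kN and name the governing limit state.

Bolt shear: A_b = π(27)²/4 = 572.56 mm². φR_n = 0.75 × 469 × 572.56 × 3 × 1 = 604.2 kN.
Bearing (14 mm plate, F_u = 400 MPa): end bolts L_c = 64 − 30/2 = 49, R_n = min(1.2×49×14×400, 2.4×27×14×400) = 329.28 kN/bolt; interior L_c = 105 − 30 = 75, R_n = 362.88 kN/bolt. φR_n = 0.75 × (1×329.28 + 2×362.88) = 791.3 kN.
Governing: min(604.2, 791.3) = 604.2 kN → bolt shear.

604.2 kN (bolt shear governs)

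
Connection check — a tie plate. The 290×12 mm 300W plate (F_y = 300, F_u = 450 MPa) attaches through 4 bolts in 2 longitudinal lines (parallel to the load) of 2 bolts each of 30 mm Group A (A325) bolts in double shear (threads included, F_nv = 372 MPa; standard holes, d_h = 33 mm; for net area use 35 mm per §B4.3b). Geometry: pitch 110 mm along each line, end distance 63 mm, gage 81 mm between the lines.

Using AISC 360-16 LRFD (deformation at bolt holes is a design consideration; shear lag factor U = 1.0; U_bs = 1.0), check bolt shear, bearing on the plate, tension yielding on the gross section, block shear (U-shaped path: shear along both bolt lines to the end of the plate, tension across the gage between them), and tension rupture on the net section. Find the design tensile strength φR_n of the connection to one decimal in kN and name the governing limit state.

Bolt shear: A_b = π(30)²/4 = 706.86 mm². φR_n = 0.75 × 372 × 706.86 × 4 × 2 = 1577.7 kN.
Bearing (12 mm plate, F_u = 450 MPa): end bolts L_c = 63 − 33/2 = 46.5, R_n = min(1.2×46.5×12×450, 2.4×30×12×450) = 301.32 kN/bolt; interior L_c = 110 − 33 = 77, R_n = 388.8 kN/bolt. φR_n = 0.75 × (2×301.32 + 2×388.8) = 1035.2 kN.
Tension yield (gross): A_g = 290×12 = 3480 mm². φR_n = 0.90 × 300 × 3480 = 939.6 kN.
Block shear: shear path 2×[63+1×110] = 2×173 mm, A_gv = 4152, A_nv = 2×(173 − 1.5×35)×12 = 2892 mm²; tension across gage: (81 − 1×35)×12 = 552 mm². R_n = min(0.6×450×2892, 0.6×300×4152) + 1.0×450×552 = min(780.84, 747.36) + 248.4 = 995.76 kN. φR_n = 0.75 × 995.76 = 746.8 kN.
Tension rupture (net): A_n = (290 − 2×35)×12 = 2640 mm² (U = 1.0, A_e = A_n). φR_n = 0.75 × 450 × 2640 = 891.0 kN.
Governing: min(1577.7, 1035.2, 939.6, 746.8, 891.0) = 746.8 kN → block shear.

746.8 kN (block shear governs)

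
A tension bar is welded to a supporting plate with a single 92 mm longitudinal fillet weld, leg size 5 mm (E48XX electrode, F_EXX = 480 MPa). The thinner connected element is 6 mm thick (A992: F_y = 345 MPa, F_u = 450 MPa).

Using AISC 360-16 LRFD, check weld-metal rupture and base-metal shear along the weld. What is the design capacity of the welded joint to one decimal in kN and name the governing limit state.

70.2 kN (weld metal governs)

Weld metal: throat = 0.707×5 = 3.535 mm, L = 92 mm. φR_n = 0.75 × 0.6 × 480 × 3.535 × 92 = 70.2 kN.
Base metal shear (6 mm plate): yield φR_n = 1.0×0.6×345×6×92 = 114.3 kN; rupture φR_n = 0.75×0.6×450×6×92 = 111.8 kN; take 111.8 kN (rupture).
Governing: min(70.2, 111.8) = 70.2 kN → weld metal.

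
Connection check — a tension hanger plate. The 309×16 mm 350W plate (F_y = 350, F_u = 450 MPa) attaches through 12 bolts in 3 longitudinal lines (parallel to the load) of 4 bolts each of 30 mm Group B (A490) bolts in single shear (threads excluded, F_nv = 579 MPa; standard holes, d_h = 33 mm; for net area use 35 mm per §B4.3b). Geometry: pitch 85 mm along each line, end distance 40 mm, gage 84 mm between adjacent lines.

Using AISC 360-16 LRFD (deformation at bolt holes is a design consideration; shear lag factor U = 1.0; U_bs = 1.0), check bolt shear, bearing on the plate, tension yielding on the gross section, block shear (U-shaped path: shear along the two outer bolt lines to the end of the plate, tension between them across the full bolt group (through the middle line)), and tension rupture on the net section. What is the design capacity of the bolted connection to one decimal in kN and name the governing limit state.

1101.6 kN (net-section rupture governs)

Bolt shear: A_b = π(30)²/4 = 706.86 mm². φR_n = 0.75 × 579 × 706.86 × 12 × 1 = 3683.4 kN.
Bearing (16 mm plate, F_u = 450 MPa): end bolts L_c = 40 − 33/2 = 23.5, R_n = min(1.2×23.5×16×450, 2.4×30×16×450) = 203.04 kN/bolt; interior L_c = 85 − 33 = 52, R_n = 449.28 kN/bolt. φR_n = 0.75 × (3×203.04 + 9×449.28) = 3489.5 kN.
Tension yield (gross): A_g = 309×16 = 4944 mm². φR_n = 0.90 × 350 × 4944 = 1557.4 kN.
Block shear: shear path 2×[40+3×85] = 2×295 mm, A_gv = 9440, A_nv = 2×(295 − 3.5×35)×16 = 5520 mm²; tension across gage: (168 − 2×35)×16 = 1568 mm². R_n = min(0.6×450×5520, 0.6×350×9440) + 1.0×450×1568 = min(1490.4, 1982.4) + 705.6 = 2196 kN. φR_n = 0.75 × 2196 = 1647.0 kN.
Tension rupture (net): A_n = (309 − 3×35)×16 = 3264 mm² (U = 1.0, A_e = A_n). φR_n = 0.75 × 450 × 3264 = 1101.6 kN.
Governing: min(3683.4, 3489.5, 1557.4, 1647.0, 1101.6) = 1101.6 kN → net-section rupture.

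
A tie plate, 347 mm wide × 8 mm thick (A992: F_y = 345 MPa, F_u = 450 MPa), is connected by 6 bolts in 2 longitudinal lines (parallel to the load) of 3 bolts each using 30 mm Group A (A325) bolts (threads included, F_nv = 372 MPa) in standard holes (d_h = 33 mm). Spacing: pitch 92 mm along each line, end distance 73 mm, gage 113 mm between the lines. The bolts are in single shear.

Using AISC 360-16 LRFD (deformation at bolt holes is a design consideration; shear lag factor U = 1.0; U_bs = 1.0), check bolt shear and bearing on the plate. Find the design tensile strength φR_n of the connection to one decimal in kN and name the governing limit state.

1130.8 kN (bearing governs)

Bolt shear: A_b = π(30)²/4 = 706.86 mm². φR_n = 0.75 × 372 × 706.86 × 6 × 1 = 1183.3 kN.
Bearing (8 mm plate, F_u = 450 MPa): end bolts L_c = 73 − 33/2 = 56.5, R_n = min(1.2×56.5×8×450, 2.4×30×8×450) = 244.08 kN/bolt; interior L_c = 92 − 33 = 59, R_n = 254.88 kN/bolt. φR_n = 0.75 × (2×244.08 + 4×254.88) = 1130.8 kN.
Governing: min(1183.3, 1130.8) = 1130.8 kN → bearing.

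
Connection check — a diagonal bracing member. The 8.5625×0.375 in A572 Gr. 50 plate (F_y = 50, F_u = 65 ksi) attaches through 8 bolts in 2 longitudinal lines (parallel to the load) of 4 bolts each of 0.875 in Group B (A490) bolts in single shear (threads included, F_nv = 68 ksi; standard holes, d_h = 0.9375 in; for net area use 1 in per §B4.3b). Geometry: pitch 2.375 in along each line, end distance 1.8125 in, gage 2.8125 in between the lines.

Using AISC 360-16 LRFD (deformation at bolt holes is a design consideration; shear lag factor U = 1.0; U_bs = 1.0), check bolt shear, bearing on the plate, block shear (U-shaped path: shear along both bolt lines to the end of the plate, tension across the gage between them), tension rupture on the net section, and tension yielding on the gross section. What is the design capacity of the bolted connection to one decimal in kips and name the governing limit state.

Bolt shear: A_b = π(0.875)²/4 = 0.60132 in². φR_n = 0.75 × 68 × 0.60132 × 8 × 1 = 245.3 kips.
Bearing (0.375 in plate, F_u = 65 ksi): end bolts L_c = 1.8125 − 0.9375/2 = 1.34375, R_n = min(1.2×1.34375×0.375×65, 2.4×0.875×0.375×65) = 39.305 kips/bolt; interior L_c = 2.375 − 0.9375 = 1.4375, R_n = 42.047 kips/bolt. φR_n = 0.75 × (2×39.305 + 6×42.047) = 248.2 kips.
Block shear: shear path 2×[1.8125+3×2.375] = 2×8.9375 in, A_gv = 6.7031, A_nv = 2×(8.9375 − 3.5×1)×0.375 = 4.0781 in²; tension across gage: (2.8125 − 1×1)×0.375 = 0.67969 in². R_n = min(0.6×65×4.0781, 0.6×50×6.7031) + 1.0×65×0.67969 = min(159.05, 201.09) + 44.18 = 203.23 kips. φR_n = 0.75 × 203.23 = 152.4 kips.
Tension rupture (net): A_n = (8.5625 − 2×1)×0.375 = 2.4609 in² (U = 1.0, A_e = A_n). φR_n = 0.75 × 65 × 2.4609 = 120.0 kips.
Tension yield (gross): A_g = 8.5625×0.375 = 3.2109 in². φR_n = 0.90 × 50 × 3.2109 = 144.5 kips.
Governing: min(245.3, 248.2, 152.4, 120.0, 144.5) = 120.0 kips → net-section rupture.

120.0 kips (net-section rupture governs)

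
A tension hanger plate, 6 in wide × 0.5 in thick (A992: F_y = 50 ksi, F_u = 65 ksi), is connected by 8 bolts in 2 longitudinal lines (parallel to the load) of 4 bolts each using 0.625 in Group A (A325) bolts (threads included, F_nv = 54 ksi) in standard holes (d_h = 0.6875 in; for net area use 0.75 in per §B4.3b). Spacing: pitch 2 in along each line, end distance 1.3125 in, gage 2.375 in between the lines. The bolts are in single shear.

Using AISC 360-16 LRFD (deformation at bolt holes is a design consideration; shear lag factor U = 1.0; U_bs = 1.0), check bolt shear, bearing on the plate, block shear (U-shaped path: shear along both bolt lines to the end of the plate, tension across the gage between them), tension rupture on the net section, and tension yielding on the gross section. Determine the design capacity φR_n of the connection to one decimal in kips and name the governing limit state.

Bolt shear: A_b = π(0.625)²/4 = 0.3068 in². φR_n = 0.75 × 54 × 0.3068 × 8 × 1 = 99.4 kips.
Bearing (0.5 in plate, F_u = 65 ksi): end bolts L_c = 1.3125 − 0.6875/2 = 0.96875, R_n = min(1.2×0.96875×0.5×65, 2.4×0.625×0.5×65) = 37.781 kips/bolt; interior L_c = 2 − 0.6875 = 1.3125, R_n = 48.75 kips/bolt. φR_n = 0.75 × (2×37.781 + 6×48.75) = 276.0 kips.
Block shear: shear path 2×[1.3125+3×2] = 2×7.3125 in, A_gv = 7.3125, A_nv = 2×(7.3125 − 3.5×0.75)×0.5 = 4.6875 in²; tension across gage: (2.375 − 1×0.75)×0.5 = 0.8125 in². R_n = min(0.6×65×4.6875, 0.6×50×7.3125) + 1.0×65×0.8125 = min(182.81, 219.38) + 52.813 = 235.62 kips. φR_n = 0.75 × 235.62 = 176.7 kips.
Tension rupture (net): A_n = (6 − 2×0.75)×0.5 = 2.25 in² (U = 1.0, A_e = A_n). φR_n = 0.75 × 65 × 2.25 = 109.7 kips.
Tension yield (gross): A_g = 6×0.5 = 3 in². φR_n = 0.90 × 50 × 3 = 135.0 kips.
Governing: min(99.4, 276.0, 176.7, 109.7, 135.0) = 99.4 kips → bolt shear.

99.4 kips (bolt shear governs)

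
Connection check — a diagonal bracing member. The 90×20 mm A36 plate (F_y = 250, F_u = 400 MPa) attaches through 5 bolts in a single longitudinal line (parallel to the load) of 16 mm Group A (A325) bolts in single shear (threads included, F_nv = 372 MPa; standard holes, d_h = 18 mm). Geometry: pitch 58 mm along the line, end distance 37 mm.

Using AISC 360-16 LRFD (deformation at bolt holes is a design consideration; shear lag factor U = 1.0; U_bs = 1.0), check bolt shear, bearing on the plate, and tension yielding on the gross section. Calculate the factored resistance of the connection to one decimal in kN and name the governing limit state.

280.5 kN (bolt shear governs)

Bolt shear: A_b = π(16)²/4 = 201.06 mm². φR_n = 0.75 × 372 × 201.06 × 5 × 1 = 280.5 kN.
Bearing (20 mm plate, F_u = 400 MPa): end bolts L_c = 37 − 18/2 = 28, R_n = min(1.2×28×20×400, 2.4×16×20×400) = 268.8 kN/bolt; interior L_c = 58 − 18 = 40, R_n = 307.2 kN/bolt. φR_n = 0.75 × (1×268.8 + 4×307.2) = 1123.2 kN.
Tension yield (gross): A_g = 90×20 = 1800 mm². φR_n = 0.90 × 250 × 1800 = 405.0 kN.
Governing: min(280.5, 1123.2, 405.0) = 280.5 kN → bolt shear.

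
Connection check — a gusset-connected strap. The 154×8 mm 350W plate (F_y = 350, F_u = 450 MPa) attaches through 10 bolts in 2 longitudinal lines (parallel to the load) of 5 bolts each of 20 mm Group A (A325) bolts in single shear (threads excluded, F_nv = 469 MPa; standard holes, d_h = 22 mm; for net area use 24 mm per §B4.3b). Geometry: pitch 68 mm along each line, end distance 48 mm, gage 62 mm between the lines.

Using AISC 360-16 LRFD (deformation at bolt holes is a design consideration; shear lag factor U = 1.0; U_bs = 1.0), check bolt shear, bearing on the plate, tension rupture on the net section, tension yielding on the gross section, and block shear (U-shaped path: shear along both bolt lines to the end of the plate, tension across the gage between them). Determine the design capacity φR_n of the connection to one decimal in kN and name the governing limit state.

Bolt shear: A_b = π(20)²/4 = 314.16 mm². φR_n = 0.75 × 469 × 314.16 × 10 × 1 = 1105.1 kN.
Bearing (8 mm plate, F_u = 450 MPa): end bolts L_c = 48 − 22/2 = 37, R_n = min(1.2×37×8×450, 2.4×20×8×450) = 159.84 kN/bolt; interior L_c = 68 − 22 = 46, R_n = 172.8 kN/bolt. φR_n = 0.75 × (2×159.84 + 8×172.8) = 1276.6 kN.
Tension rupture (net): A_n = (154 − 2×24)×8 = 848 mm² (U = 1.0, A_e = A_n). φR_n = 0.75 × 450 × 848 = 286.2 kN.
Tension yield (gross): A_g = 154×8 = 1232 mm². φR_n = 0.90 × 350 × 1232 = 388.1 kN.
Block shear: shear path 2×[48+4×68] = 2×320 mm, A_gv = 5120, A_nv = 2×(320 − 4.5×24)×8 = 3392 mm²; tension across gage: (62 − 1×24)×8 = 304 mm². R_n = min(0.6×450×3392, 0.6×350×5120) + 1.0×450×304 = min(915.84, 1075.2) + 136.8 = 1052.6 kN. φR_n = 0.75 × 1052.6 = 789.5 kN.
Governing: min(1105.1, 1276.6, 286.2, 388.1, 789.5) = 286.2 kN → net-section rupture.

286.2 kN (net-section rupture governs)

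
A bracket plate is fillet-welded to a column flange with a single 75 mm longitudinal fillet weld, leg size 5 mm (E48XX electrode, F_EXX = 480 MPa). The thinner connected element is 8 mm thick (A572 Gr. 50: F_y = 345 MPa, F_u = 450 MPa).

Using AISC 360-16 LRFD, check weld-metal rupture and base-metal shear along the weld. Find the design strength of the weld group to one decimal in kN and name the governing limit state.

57.3 kN (weld metal governs)

Weld metal: throat = 0.707×5 = 3.535 mm, L = 75 mm. φR_n = 0.75 × 0.6 × 480 × 3.535 × 75 = 57.3 kN.
Base metal shear (8 mm plate): yield φR_n = 1.0×0.6×345×8×75 = 124.2 kN; rupture φR_n = 0.75×0.6×450×8×75 = 121.5 kN; take 121.5 kN (rupture).
Governing: min(57.3, 121.5) = 57.3 kN → weld metal.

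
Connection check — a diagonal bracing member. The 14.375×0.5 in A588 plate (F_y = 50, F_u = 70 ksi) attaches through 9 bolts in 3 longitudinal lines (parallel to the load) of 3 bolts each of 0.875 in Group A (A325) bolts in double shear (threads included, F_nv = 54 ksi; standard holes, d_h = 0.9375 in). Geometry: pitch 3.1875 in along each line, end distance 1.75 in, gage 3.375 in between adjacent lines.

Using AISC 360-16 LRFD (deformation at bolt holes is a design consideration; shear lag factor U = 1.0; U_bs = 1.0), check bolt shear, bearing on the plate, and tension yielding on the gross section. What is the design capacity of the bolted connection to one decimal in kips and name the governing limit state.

Bolt shear: A_b = π(0.875)²/4 = 0.60132 in². φR_n = 0.75 × 54 × 0.60132 × 9 × 2 = 438.4 kips.
Bearing (0.5 in plate, F_u = 70 ksi): end bolts L_c = 1.75 − 0.9375/2 = 1.28125, R_n = min(1.2×1.28125×0.5×70, 2.4×0.875×0.5×70) = 53.813 kips/bolt; interior L_c = 3.1875 − 0.9375 = 2.25, R_n = 73.5 kips/bolt. φR_n = 0.75 × (3×53.813 + 6×73.5) = 451.8 kips.
Tension yield (gross): A_g = 14.375×0.5 = 7.1875 in². φR_n = 0.90 × 50 × 7.1875 = 323.4 kips.
Governing: min(438.4, 451.8, 323.4) = 323.4 kips → gross-section yield.

323.4 kips (gross-section yield governs)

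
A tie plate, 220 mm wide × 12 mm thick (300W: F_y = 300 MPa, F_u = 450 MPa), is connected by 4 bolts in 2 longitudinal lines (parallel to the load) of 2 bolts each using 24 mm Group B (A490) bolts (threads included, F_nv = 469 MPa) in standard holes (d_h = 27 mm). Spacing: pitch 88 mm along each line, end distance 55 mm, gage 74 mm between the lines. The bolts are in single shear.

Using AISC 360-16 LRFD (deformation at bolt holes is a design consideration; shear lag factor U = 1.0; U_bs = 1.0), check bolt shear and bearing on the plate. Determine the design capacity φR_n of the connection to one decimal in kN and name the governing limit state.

636.5 kN (bolt shear governs)

Bolt shear: A_b = π(24)²/4 = 452.39 mm². φR_n = 0.75 × 469 × 452.39 × 4 × 1 = 636.5 kN.
Bearing (12 mm plate, F_u = 450 MPa): end bolts L_c = 55 − 27/2 = 41.5, R_n = min(1.2×41.5×12×450, 2.4×24×12×450) = 268.92 kN/bolt; interior L_c = 88 − 27 = 61, R_n = 311.04 kN/bolt. φR_n = 0.75 × (2×268.92 + 2×311.04) = 869.9 kN.
Governing: min(636.5, 869.9) = 636.5 kN → bolt shear.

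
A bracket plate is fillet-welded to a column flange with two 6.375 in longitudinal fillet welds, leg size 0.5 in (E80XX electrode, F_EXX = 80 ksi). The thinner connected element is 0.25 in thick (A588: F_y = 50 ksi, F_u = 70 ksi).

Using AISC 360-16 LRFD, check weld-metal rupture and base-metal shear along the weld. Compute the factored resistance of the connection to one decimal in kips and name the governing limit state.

95.6 kips (base-metal shear governs)

Weld metal: throat = 0.707×0.5 = 0.3535 in, L = 2×6.375 = 12.75 in. φR_n = 0.75 × 0.6 × 80 × 0.3535 × 12.75 = 162.3 kips.
Base metal shear (0.25 in plate): yield φR_n = 1.0×0.6×50×0.25×12.75 = 95.6 kips; rupture φR_n = 0.75×0.6×70×0.25×12.75 = 100.4 kips; take 95.6 kips (yield).
Governing: min(162.3, 95.6) = 95.6 kips → base-metal shear.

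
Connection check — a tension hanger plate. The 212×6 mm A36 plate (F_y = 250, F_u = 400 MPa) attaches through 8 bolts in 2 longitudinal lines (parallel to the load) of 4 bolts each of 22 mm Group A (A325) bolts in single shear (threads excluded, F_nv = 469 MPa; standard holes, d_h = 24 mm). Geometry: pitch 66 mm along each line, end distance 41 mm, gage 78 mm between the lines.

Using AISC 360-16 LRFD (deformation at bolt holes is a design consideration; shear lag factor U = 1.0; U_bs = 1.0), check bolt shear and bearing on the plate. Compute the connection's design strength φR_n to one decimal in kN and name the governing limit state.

Bolt shear: A_b = π(22)²/4 = 380.13 mm². φR_n = 0.75 × 469 × 380.13 × 8 × 1 = 1069.7 kN.
Bearing (6 mm plate, F_u = 400 MPa): end bolts L_c = 41 − 24/2 = 29, R_n = min(1.2×29×6×400, 2.4×22×6×400) = 83.52 kN/bolt; interior L_c = 66 − 24 = 42, R_n = 120.96 kN/bolt. φR_n = 0.75 × (2×83.52 + 6×120.96) = 669.6 kN.
Governing: min(1069.7, 669.6) = 669.6 kN → bearing.

669.6 kN (bearing governs)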